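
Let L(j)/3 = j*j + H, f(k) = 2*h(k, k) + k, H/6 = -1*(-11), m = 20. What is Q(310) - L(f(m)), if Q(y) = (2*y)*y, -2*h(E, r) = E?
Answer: 192002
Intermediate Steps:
h(E, r) = -E/2
H = 66 (H = 6*(-1*(-11)) = 6*11 = 66)
Q(y) = 2*y²
f(k) = 0 (f(k) = 2*(-k/2) + k = -k + k = 0)
L(j) = 198 + 3*j² (L(j) = 3*(j*j + 66) = 3*(j² + 66) = 3*(66 + j²) = 198 + 3*j²)
Q(310) - L(f(m)) = 2*310² - (198 + 3*0²) = 2*96100 - (198 + 3*0) = 192200 - (198 + 0) = 192200 - 1*198 = 192200 - 198 = 192002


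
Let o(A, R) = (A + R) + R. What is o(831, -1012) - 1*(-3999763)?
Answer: 3998570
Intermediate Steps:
o(A, R) = A + 2*R
o(831, -1012) - 1*(-3999763) = (831 + 2*(-1012)) - 1*(-3999763) = (831 - 2024) + 3999763 = -1193 + 3999763 = 3998570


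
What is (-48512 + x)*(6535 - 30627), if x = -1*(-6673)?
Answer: 1007985188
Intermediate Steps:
x = 6673
(-48512 + x)*(6535 - 30627) = (-48512 + 6673)*(6535 - 30627) = -41839*(-24092) = 1007985188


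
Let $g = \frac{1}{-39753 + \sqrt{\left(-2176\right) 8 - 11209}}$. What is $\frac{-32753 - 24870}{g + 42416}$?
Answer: $- \frac{3862542374307452049}{2843197980866374561} - \frac{57623 i \sqrt{28617}}{2843197980866374561} \approx -1.3585 - 3.4285 \cdot 10^{-12} i$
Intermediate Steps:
$g = \frac{1}{-39753 + i \sqrt{28617}}$ ($g = \frac{1}{-39753 + \sqrt{-17408 - 11209}} = \frac{1}{-39753 + \sqrt{-28617}} = \frac{1}{-39753 + i \sqrt{28617}} \approx -2.5155 \cdot 10^{-5} - 1.07 \cdot 10^{-7} i$)
$\frac{-32753 - 24870}{g + 42416} = \frac{-32753 - 24870}{\left(- \frac{13251}{526776542} - \frac{i \sqrt{28617}}{1580329626}\right) + 42416} = - \frac{57623}{\frac{22343753792221}{526776542} - \frac{i \sqrt{28617}}{1580329626}}$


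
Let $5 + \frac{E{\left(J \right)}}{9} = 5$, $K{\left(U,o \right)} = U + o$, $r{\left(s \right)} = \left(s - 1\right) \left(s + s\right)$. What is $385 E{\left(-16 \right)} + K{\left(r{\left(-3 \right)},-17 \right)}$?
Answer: $7$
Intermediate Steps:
$r{\left(s \right)} = 2 s \left(-1 + s\right)$ ($r{\left(s \right)} = \left(-1 + s\right) 2 s = 2 s \left(-1 + s\right)$)
$E{\left(J \right)} = 0$ ($E{\left(J \right)} = -45 + 9 \cdot 5 = -45 + 45 = 0$)
$385 E{\left(-16 \right)} + K{\left(r{\left(-3 \right)},-17 \right)} = 385 \cdot 0 - \left(17 + 6 \left(-1 - 3\right)\right) = 0 - \left(17 + 6 \left(-4\right)\right) = 0 + \left(24 - 17\right) = 0 + 7 = 7$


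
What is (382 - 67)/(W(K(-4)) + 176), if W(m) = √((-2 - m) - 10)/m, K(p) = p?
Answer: 36960/20651 + 105*I*√2/20651 ≈ 1.7897 + 0.0071906*I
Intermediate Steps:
W(m) = √(-12 - m)/m
(382 - 67)/(W(K(-4)) + 176) = (382 - 67)/(√(-12 - 1*(-4))/(-4) + 176) = 315/(-√(-12 + 4)/4 + 176) = 315/(-I*√2/2 + 176) = 315/(176 - I*√2/2)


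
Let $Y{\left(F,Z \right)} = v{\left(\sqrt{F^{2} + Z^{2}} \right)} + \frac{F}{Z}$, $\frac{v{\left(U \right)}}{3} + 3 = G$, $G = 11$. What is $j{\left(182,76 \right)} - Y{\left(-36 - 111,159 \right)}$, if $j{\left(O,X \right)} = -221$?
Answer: $- \frac{12936}{53} \approx -244.08$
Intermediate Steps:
$v{\left(U \right)} = 24$ ($v{\left(U \right)} = -9 + 3 \cdot 11 = -9 + 33 = 24$)
$Y{\left(F,Z \right)} = 24 + \frac{F}{Z}$
$j{\left(182,76 \right)} - Y{\left(-36 - 111,159 \right)} = -221 - \left(24 + \frac{-36 - 111}{159}\right) = -221 - \left(24 + \left(-36 - 111\right) \frac{1}{159}\right) = -221 - \left(24 - \frac{49}{53}\right) = -221 - \frac{1223}{53} = - \frac{12936}{53}$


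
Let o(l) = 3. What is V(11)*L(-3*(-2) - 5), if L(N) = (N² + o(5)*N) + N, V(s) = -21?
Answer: -105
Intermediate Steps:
L(N) = N² + 4*N (L(N) = (N² + 3*N) + N = N² + 4*N)
V(11)*L(-3*(-2) - 5) = -21*(-3*(-2) - 5)*(4 + (-3*(-2) - 5)) = -21*(6 - 5)*(4 + (6 - 5)) = -21*(4 + 1) = -21*5 = -105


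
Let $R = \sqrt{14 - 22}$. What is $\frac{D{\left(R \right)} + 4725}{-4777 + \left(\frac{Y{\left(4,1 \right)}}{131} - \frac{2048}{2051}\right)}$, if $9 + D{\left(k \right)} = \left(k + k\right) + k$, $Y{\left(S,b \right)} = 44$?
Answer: $- \frac{1267099596}{1283667181} - \frac{1612086 i \sqrt{2}}{1283667181} \approx -0.98709 - 0.001776 i$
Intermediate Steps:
$R = 2 i \sqrt{2}$ ($R = \sqrt{-8} = 2 i \sqrt{2} \approx 2.8284 i$)
$D{\left(k \right)} = -9 + 3 k$ ($D{\left(k \right)} = -9 + \left(\left(k + k\right) + k\right) = -9 + \left(2 k + k\right) = -9 + 3 k$)
$\frac{D{\left(R \right)} + 4725}{-4777 + \left(\frac{Y{\left(4,1 \right)}}{131} - \frac{2048}{2051}\right)} = \frac{\left(-9 + 3 \cdot 2 i \sqrt{2}\right) + 4725}{-4777 + \left(\frac{44}{131} - \frac{2048}{2051}\right)} = \frac{\left(-9 + 6 i \sqrt{2}\right) + 4725}{-4777 + \left(44 \cdot \frac{1}{131} - \frac{2048}{2051}\right)} = \frac{4716 + 6 i \sqrt{2}}{-4777 + \left(\frac{44}{131} - \frac{2048}{2051}\right)} = \frac{4716 + 6 i \sqrt{2}}{-4777 - \frac{178044}{268681}} = \frac{4716 + 6 i \sqrt{2}}{- \frac{1283667181}{268681}} = \left(4716 + 6 i \sqrt{2}\right) \left(- \frac{268681}{1283667181}\right) = - \frac{1267099596}{1283667181} - \frac{1612086 i \sqrt{2}}{1283667181}$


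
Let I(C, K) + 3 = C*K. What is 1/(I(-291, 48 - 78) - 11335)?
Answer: -1/2608 ≈ -0.00038344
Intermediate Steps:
I(C, K) = -3 + C*K
1/(I(-291, 48 - 78) - 11335) = 1/((-3 - 291*(48 - 78)) - 11335) = 1/((-3 - 291*(-30)) - 11335) = 1/((-3 + 8730) - 11335) = 1/(8727 - 11335) = 1/(-2608) = -1/2608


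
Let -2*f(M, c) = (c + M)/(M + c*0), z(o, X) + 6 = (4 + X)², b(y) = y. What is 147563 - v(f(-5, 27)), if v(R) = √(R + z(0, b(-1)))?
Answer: 147563 - √130/5 ≈ 1.4756e+5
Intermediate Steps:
z(o, X) = -6 + (4 + X)²
f(M, c) = -(M + c)/(2*M) (f(M, c) = -(c + M)/(2*(M + c*0)) = -(M + c)/(2*(M + 0)) = -(M + c)/(2*M))
v(R) = √(3 + R) (v(R) = √(R + (-6 + (4 - 1)²)) = √(R + (-6 + 3²)) = √(R + (-6 + 9)) = √(R + 3) = √(3 + R))
147563 - v(f(-5, 27)) = 147563 - √(3 + (½)*(-1*(-5) - 1*27)/(-5)) = 147563 - √(3 + (½)*(-⅕)*(5 - 27)) = 147563 - √(3 + (½)*(-⅕)*(-22)) = 147563 - √(3 + 11/5) = 147563 - √(26/5) = 147563 - √130/5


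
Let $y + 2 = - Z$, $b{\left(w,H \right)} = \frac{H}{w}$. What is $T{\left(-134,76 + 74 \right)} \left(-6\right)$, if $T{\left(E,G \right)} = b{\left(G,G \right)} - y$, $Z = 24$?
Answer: $-162$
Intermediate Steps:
$y = -26$ ($y = -2 - 24 = -26$)
$T{\left(E,G \right)} = 27$ ($T{\left(E,G \right)} = \frac{G}{G} - -26 = 1 + 26 = 27$)
$T{\left(-134,76 + 74 \right)} \left(-6\right) = 27 \left(-6\right) = -162$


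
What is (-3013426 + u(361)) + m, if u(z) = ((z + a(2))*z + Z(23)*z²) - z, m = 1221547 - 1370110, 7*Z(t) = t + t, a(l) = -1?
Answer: -15231964/7 ≈ -2.1760e+6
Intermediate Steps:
Z(t) = 2*t/7 (Z(t) = (t + t)/7 = (2*t)/7 = 2*t/7)
m = -148563
u(z) = -z + 46*z²/7 + z*(-1 + z) (u(z) = ((z - 1)*z + ((2/7)*23)*z²) - z = ((-1 + z)*z + 46*z²/7) - z = (z*(-1 + z) + 46*z²/7) - z = (46*z²/7 + z*(-1 + z)) - z = -z + 46*z²/7 + z*(-1 + z))
(-3013426 + u(361)) + m = (-3013426 + (⅐)*361*(-14 + 53*361)) - 148563 = (-3013426 + (⅐)*361*(-14 + 19133)) - 148563 = (-3013426 + (⅐)*361*19119) - 148563 = (-3013426 + 6901959/7) - 148563 = -14192023/7 - 148563 = -15231964/7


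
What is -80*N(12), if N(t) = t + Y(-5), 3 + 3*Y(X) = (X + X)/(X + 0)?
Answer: -2800/3 ≈ -933.33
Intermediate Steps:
Y(X) = -1/3 (Y(X) = -1 + ((X + X)/(X + 0))/3 = -1 + ((2*X)/X)/3 = -1 + (1/3)*2 = -1 + 2/3 = -1/3)
N(t) = -1/3 + t (N(t) = t - 1/3 = -1/3 + t)
-80*N(12) = -80*(-1/3 + 12) = -80*35/3 = -2800/3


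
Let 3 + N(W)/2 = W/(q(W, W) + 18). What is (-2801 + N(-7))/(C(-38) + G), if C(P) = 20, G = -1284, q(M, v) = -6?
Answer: 16849/7584 ≈ 2.2216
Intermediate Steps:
N(W) = -6 + W/6 (N(W) = -6 + 2*(W/(-6 + 18)) = -6 + 2*(W/12) = -6 + W/6)
(-2801 + N(-7))/(C(-38) + G) = (-2801 + (-6 + (1/6)*(-7)))/(20 - 1284) = (-2801 + (-6 - 7/6))/(-1264) = (-2801 - 43/6)*(-1/1264) = -16849/6*(-1/1264) = 16849/7584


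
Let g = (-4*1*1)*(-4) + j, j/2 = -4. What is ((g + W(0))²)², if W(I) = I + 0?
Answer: 4096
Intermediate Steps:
W(I) = I
j = -8 (j = 2*(-4) = -8)
g = 8 (g = (-4*1*1)*(-4) - 8 = -4*1*(-4) - 8 = -4*(-4) - 8 = 16 - 8 = 8)
((g + W(0))²)² = ((8 + 0)²)² = (8²)² = 64² = 4096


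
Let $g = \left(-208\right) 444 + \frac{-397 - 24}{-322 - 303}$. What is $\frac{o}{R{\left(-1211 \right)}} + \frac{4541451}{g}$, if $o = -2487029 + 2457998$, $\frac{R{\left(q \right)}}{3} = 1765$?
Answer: $- \frac{5568340500358}{101875056935} \approx -54.659$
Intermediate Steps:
$R{\left(q \right)} = 5295$ ($R{\left(q \right)} = 3 \cdot 1765 = 5295$)
$o = -29031$
$g = - \frac{57719579}{625}$ ($g = -92352 - \frac{421}{-625} = -92352 - - \frac{421}{625} = -92352 + \frac{421}{625} = - \frac{57719579}{625} \approx -92351.0$)
$\frac{o}{R{\left(-1211 \right)}} + \frac{4541451}{g} = - \frac{29031}{5295} + \frac{4541451}{- \frac{57719579}{625}} = \left(-29031\right) \frac{1}{5295} + 4541451 \left(- \frac{625}{57719579}\right) = - \frac{9677}{1765} - \frac{2838406875}{57719579} = - \frac{5568340500358}{101875056935}$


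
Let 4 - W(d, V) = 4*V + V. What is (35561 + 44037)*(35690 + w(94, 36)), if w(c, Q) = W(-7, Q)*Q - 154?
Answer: 2324261600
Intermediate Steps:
W(d, V) = 4 - 5*V (W(d, V) = 4 - (4*V + V) = 4 - 5*V)
w(c, Q) = -154 + Q*(4 - 5*Q) (w(c, Q) = (4 - 5*Q)*Q - 154 = Q*(4 - 5*Q) - 154 = -154 + Q*(4 - 5*Q))
(35561 + 44037)*(35690 + w(94, 36)) = (35561 + 44037)*(35690 + (-154 - 1*36*(-4 + 5*36))) = 79598*(35690 + (-154 - 1*36*(-4 + 180))) = 79598*(35690 + (-154 - 1*36*176)) = 79598*(35690 + (-154 - 6336)) = 79598*(35690 - 6490) = 79598*29200 = 2324261600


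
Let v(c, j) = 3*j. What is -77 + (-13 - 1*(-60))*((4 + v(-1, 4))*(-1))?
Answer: -829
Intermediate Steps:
-77 + (-13 - 1*(-60))*((4 + v(-1, 4))*(-1)) = -77 + (-13 - 1*(-60))*((4 + 3*4)*(-1)) = -77 + (-13 + 60)*((4 + 12)*(-1)) = -77 + 47*(16*(-1)) = -77 + 47*(-16) = -77 - 752 = -829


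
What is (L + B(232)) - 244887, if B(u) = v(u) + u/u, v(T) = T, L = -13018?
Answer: -257672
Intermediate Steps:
B(u) = 1 + u (B(u) = u + u/u = u + 1 = 1 + u)
(L + B(232)) - 244887 = (-13018 + (1 + 232)) - 244887 = (-13018 + 233) - 244887 = -12785 - 244887 = -257672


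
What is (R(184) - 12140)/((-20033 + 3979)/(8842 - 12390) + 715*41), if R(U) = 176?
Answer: -21224136/52012837 ≈ -0.40806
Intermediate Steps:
(R(184) - 12140)/((-20033 + 3979)/(8842 - 12390) + 715*41) = (176 - 12140)/((-20033 + 3979)/(8842 - 12390) + 715*41) = -11964/(-16054/(-3548) + 29315) = -11964/(-16054*(-1/3548) + 29315) = -11964/(8027/1774 + 29315) = -11964/52012837/1774 = -11964*1774/52012837 = -21224136/52012837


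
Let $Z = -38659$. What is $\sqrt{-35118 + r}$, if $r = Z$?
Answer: $i \sqrt{73777} \approx 271.62 i$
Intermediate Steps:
$r = -38659$
$\sqrt{-35118 + r} = \sqrt{-35118 - 38659} = \sqrt{-73777} = i \sqrt{73777}$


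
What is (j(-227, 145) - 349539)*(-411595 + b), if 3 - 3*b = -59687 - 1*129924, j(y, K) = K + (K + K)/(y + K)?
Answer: 14972387081129/123 ≈ 1.2173e+11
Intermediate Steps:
j(y, K) = K + 2*K/(K + y) (j(y, K) = K + (2*K)/(K + y) = K + 2*K/(K + y))
b = 189614/3 (b = 1 - (-59687 - 1*129924)/3 = 1 - (-59687 - 129924)/3 = 1 - ⅓*(-189611) = 1 + 189611/3 = 189614/3 ≈ 63205.)
(j(-227, 145) - 349539)*(-411595 + b) = (145*(2 + 145 - 227)/(145 - 227) - 349539)*(-411595 + 189614/3) = (145*(-80)/(-82) - 349539)*(-1045171/3) = (145*(-1/82)*(-80) - 349539)*(-1045171/3) = (5800/41 - 349539)*(-1045171/3) = -14325299/41*(-1045171/3) = 14972387081129/123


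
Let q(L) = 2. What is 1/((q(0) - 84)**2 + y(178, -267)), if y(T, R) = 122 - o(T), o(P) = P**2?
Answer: -1/24838 ≈ -4.0261e-5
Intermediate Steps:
y(T, R) = 122 - T**2
1/((q(0) - 84)**2 + y(178, -267)) = 1/((2 - 84)**2 + (122 - 1*178**2)) = 1/((-82)**2 + (122 - 1*31684)) = 1/(6724 + (122 - 31684)) = 1/(6724 - 31562) = 1/(-24838) = -1/24838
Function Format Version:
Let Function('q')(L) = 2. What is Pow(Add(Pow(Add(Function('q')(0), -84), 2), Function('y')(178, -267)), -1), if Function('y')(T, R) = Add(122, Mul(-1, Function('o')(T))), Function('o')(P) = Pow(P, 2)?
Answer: Rational(-1, 24838) ≈ -4.0261e-5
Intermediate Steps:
Function('y')(T, R) = Add(122, Mul(-1, Pow(T, 2)))
Pow(Add(Pow(Add(Function('q')(0), -84), 2), Function('y')(178, -267)), -1) = Pow(Add(Pow(Add(2, -84), 2), Add(122, Mul(-1, Pow(178, 2)))), -1) = Pow(Add(Pow(-82, 2), Add(122, Mul(-1, 31684))), -1) = Pow(Add(6724, Add(122, -31684)), -1) = Pow(Add(6724, -31562), -1) = Pow(-24838, -1) = Rational(-1, 24838)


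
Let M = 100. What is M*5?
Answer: 500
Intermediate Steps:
M*5 = 100*5 = 500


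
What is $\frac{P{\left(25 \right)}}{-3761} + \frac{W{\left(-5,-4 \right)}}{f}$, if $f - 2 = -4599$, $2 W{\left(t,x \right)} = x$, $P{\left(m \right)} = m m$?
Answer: $- \frac{2865603}{17289317} \approx -0.16574$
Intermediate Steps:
$P{\left(m \right)} = m^{2}$
$W{\left(t,x \right)} = \frac{x}{2}$
$f = -4597$ ($f = 2 - 4599 = -4597$)
$\frac{P{\left(25 \right)}}{-3761} + \frac{W{\left(-5,-4 \right)}}{f} = \frac{25^{2}}{-3761} + \frac{\frac{1}{2} \left(-4\right)}{-4597} = 625 \left(- \frac{1}{3761}\right) - - \frac{2}{4597} = - \frac{625}{3761} + \frac{2}{4597} = - \frac{2865603}{17289317}$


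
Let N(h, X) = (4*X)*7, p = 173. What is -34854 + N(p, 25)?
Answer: -34154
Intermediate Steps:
N(h, X) = 28*X
-34854 + N(p, 25) = -34854 + 28*25 = -34854 + 700 = -34154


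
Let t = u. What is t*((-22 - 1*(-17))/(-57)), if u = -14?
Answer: -70/57 ≈ -1.2281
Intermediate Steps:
t = -14
t*((-22 - 1*(-17))/(-57)) = -14*(-22 - 1*(-17))/(-57) = -14*(-22 + 17)*(-1)/57 = -(-70)*(-1)/57 = -14*5/57 = -70/57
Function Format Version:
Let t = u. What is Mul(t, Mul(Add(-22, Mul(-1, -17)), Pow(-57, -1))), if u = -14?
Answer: Rational(-70, 57) ≈ -1.2281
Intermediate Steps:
t = -14
Mul(t, Mul(Add(-22, Mul(-1, -17)), Pow(-57, -1))) = Mul(-14, Mul(Add(-22, Mul(-1, -17)), Pow(-57, -1))) = Mul(-14, Mul(Add(-22, 17), Rational(-1, 57))) = Mul(-14, Mul(-5, Rational(-1, 57))) = Mul(-14, Rational(5, 57)) = Rational(-70, 57)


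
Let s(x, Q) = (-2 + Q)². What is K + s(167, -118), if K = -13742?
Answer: 658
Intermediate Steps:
K + s(167, -118) = -13742 + (-2 - 118)² = -13742 + (-120)² = -13742 + 14400 = 658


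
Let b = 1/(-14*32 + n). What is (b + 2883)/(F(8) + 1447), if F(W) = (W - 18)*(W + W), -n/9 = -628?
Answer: 15003133/6697548 ≈ 2.2401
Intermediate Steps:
n = 5652 (n = -9*(-628) = 5652)
F(W) = 2*W*(-18 + W) (F(W) = (-18 + W)*(2*W) = 2*W*(-18 + W))
b = 1/5204 (b = 1/(-14*32 + 5652) = 1/(-448 + 5652) = 1/5204 ≈ 0.00019216)
(b + 2883)/(F(8) + 1447) = (1/5204 + 2883)/(2*8*(-18 + 8) + 1447) = 15003133/(5204*(2*8*(-10) + 1447)) = 15003133/(5204*(-160 + 1447)) = (15003133/5204)/1287 = (15003133/5204)*(1/1287) = 15003133/6697548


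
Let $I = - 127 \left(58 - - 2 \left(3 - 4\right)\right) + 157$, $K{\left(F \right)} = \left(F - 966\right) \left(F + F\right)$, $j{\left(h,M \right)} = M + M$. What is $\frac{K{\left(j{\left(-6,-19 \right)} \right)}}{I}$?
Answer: $- \frac{76304}{6955} \approx -10.971$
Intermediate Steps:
$j{\left(h,M \right)} = 2 M$
$K{\left(F \right)} = 2 F \left(-966 + F\right)$ ($K{\left(F \right)} = \left(-966 + F\right) 2 F = 2 F \left(-966 + F\right)$)
$I = -6955$ ($I = - 127 \left(58 - \left(-2\right) \left(-1\right)\right) + 157 = - 127 \left(58 - 2\right) + 157 = \left(-127\right) 56 + 157 = -7112 + 157 = -6955$)
$\frac{K{\left(j{\left(-6,-19 \right)} \right)}}{I} = \frac{2 \cdot 2 \left(-19\right) \left(-966 + 2 \left(-19\right)\right)}{-6955} = 2 \left(-38\right) \left(-966 - 38\right) \left(- \frac{1}{6955}\right) = 2 \left(-38\right) \left(-1004\right) \left(- \frac{1}{6955}\right) = 76304 \left(- \frac{1}{6955}\right) = - \frac{76304}{6955}$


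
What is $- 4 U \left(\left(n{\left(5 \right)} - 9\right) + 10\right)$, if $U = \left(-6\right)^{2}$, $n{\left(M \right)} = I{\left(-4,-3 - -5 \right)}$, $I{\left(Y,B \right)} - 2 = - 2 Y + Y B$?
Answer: $-432$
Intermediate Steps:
$I{\left(Y,B \right)} = 2 - 2 Y + B Y$ ($I{\left(Y,B \right)} = 2 + \left(- 2 Y + Y B\right) = 2 + \left(- 2 Y + B Y\right) = 2 - 2 Y + B Y$)
$n{\left(M \right)} = 2$ ($n{\left(M \right)} = 2 - -8 + \left(-3 - -5\right) \left(-4\right) = 2 + 8 + \left(-3 + 5\right) \left(-4\right) = 2 + 8 + 2 \left(-4\right) = 2 + 8 - 8 = 2$)
$U = 36$
$- 4 U \left(\left(n{\left(5 \right)} - 9\right) + 10\right) = \left(-4\right) 36 \left(\left(2 - 9\right) + 10\right) = - 144 \left(-7 + 10\right) = \left(-144\right) 3 = -432$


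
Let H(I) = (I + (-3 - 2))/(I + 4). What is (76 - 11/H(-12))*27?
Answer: 32508/17 ≈ 1912.2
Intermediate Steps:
H(I) = (-5 + I)/(4 + I) (H(I) = (I - 5)/(4 + I) = (-5 + I)/(4 + I))
(76 - 11/H(-12))*27 = (76 - 11*(4 - 12)/(-5 - 12))*27 = (76 - 11/(-17/(-8)))*27 = (76 - 11/((-1/8*(-17))))*27 = (76 - 11/17/8)*27 = (76 - 11*8/17)*27 = (76 - 88/17)*27 = (1204/17)*27 = 32508/17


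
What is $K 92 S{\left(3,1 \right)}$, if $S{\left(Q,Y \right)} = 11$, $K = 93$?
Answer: $94116$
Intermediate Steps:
$K 92 S{\left(3,1 \right)} = 93 \cdot 92 \cdot 11 = 8556 \cdot 11 = 94116$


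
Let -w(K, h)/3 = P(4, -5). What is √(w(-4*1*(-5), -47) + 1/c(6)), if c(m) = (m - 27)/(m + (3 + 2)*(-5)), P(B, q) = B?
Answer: I*√4893/21 ≈ 3.331*I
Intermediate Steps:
w(K, h) = -12 (w(K, h) = -3*4 = -12)
c(m) = (-27 + m)/(-25 + m) (c(m) = (-27 + m)/(m + 5*(-5)) = (-27 + m)/(m - 25) = (-27 + m)/(-25 + m))
√(w(-4*1*(-5), -47) + 1/c(6)) = √(-12 + 1/((-27 + 6)/(-25 + 6))) = √(-12 + 1/(-21/(-19))) = √(-12 + 1/(-1/19*(-21))) = √(-12 + 1/(21/19)) = √(-12 + 19/21) = √(-233/21) = I*√4893/21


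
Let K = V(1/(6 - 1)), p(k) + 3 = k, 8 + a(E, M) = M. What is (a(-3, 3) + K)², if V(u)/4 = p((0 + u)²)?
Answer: 177241/625 ≈ 283.59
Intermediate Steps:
a(E, M) = -8 + M
p(k) = -3 + k
V(u) = -12 + 4*u² (V(u) = 4*(-3 + (0 + u)²) = 4*(-3 + u²) = -12 + 4*u²)
K = -296/25 (K = -12 + 4*(1/(6 - 1))² = -12 + 4*(1/5)² = -12 + 4*(⅕)² = -12 + 4*(1/25) = -12 + 4/25 = -296/25 ≈ -11.840)
(a(-3, 3) + K)² = ((-8 + 3) - 296/25)² = (-5 - 296/25)² = (-421/25)² = 177241/625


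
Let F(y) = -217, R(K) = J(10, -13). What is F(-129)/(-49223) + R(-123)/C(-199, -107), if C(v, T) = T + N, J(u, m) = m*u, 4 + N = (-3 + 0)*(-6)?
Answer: 6419171/4577739 ≈ 1.4023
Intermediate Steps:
N = 14 (N = -4 + (-3 + 0)*(-6) = -4 - 3*(-6) = -4 + 18 = 14)
R(K) = -130 (R(K) = -13*10 = -130)
C(v, T) = 14 + T (C(v, T) = T + 14 = 14 + T)
F(-129)/(-49223) + R(-123)/C(-199, -107) = -217/(-49223) - 130/(14 - 107) = -217*(-1/49223) - 130/(-93) = 217/49223 - 130*(-1/93) = 217/49223 + 130/93 = 6419171/4577739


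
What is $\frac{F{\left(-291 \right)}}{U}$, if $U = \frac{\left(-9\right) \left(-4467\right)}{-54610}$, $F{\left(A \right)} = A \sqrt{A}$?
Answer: $\frac{5297170 i \sqrt{291}}{13401} \approx 6743.0 i$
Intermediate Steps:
$F{\left(A \right)} = A^{\frac{3}{2}}$
$U = - \frac{40203}{54610}$ ($U = 40203 \left(- \frac{1}{54610}\right) = - \frac{40203}{54610} \approx -0.73618$)
$\frac{F{\left(-291 \right)}}{U} = \frac{\left(-291\right)^{\frac{3}{2}}}{- \frac{40203}{54610}} = - 291 i \sqrt{291} \left(- \frac{54610}{40203}\right) = \frac{5297170 i \sqrt{291}}{13401}$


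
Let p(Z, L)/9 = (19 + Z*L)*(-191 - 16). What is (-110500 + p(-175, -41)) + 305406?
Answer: -13207516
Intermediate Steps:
p(Z, L) = -35397 - 1863*L*Z (p(Z, L) = 9*((19 + Z*L)*(-191 - 16)) = 9*((19 + L*Z)*(-207)) = 9*(-3933 - 207*L*Z) = -35397 - 1863*L*Z)
(-110500 + p(-175, -41)) + 305406 = (-110500 + (-35397 - 1863*(-41)*(-175))) + 305406 = (-110500 + (-35397 - 13367025)) + 305406 = (-110500 - 13402422) + 305406 = -13512922 + 305406 = -13207516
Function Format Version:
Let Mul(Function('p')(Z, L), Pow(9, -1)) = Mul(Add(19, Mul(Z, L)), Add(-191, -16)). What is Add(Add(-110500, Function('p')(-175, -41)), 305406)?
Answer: -13207516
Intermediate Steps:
Function('p')(Z, L) = Add(-35397, Mul(-1863, L, Z)) (Function('p')(Z, L) = Mul(9, Mul(Add(19, Mul(Z, L)), Add(-191, -16))) = Mul(9, Mul(Add(19, Mul(L, Z)), -207)) = Mul(9, Add(-3933, Mul(-207, L, Z))) = Add(-35397, Mul(-1863, L, Z)))
Add(Add(-110500, Function('p')(-175, -41)), 305406) = Add(Add(-110500, Add(-35397, Mul(-1863, -41, -175))), 305406) = Add(Add(-110500, Add(-35397, -13367025)), 305406) = Add(Add(-110500, -13402422), 305406) = Add(-13512922, 305406) = -13207516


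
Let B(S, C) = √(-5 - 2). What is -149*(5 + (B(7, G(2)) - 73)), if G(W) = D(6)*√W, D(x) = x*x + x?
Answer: 10132 - 149*I*√7 ≈ 10132.0 - 394.22*I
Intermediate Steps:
D(x) = x + x² (D(x) = x² + x = x + x²)
G(W) = 42*√W (G(W) = (6*(1 + 6))*√W = (6*7)*√W = 42*√W)
B(S, C) = I*√7 (B(S, C) = √(-7) = I*√7)
-149*(5 + (B(7, G(2)) - 73)) = -149*(5 + (I*√7 - 73)) = -149*(5 + (-73 + I*√7)) = -149*(-68 + I*√7) = 10132 - 149*I*√7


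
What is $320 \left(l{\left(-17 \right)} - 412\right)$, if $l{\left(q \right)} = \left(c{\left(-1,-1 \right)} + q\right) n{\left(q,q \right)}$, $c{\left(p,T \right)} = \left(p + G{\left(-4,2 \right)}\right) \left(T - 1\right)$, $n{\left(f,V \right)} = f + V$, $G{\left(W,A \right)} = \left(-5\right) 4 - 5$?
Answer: $-512640$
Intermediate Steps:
$G{\left(W,A \right)} = -25$ ($G{\left(W,A \right)} = -20 - 5 = -25$)
$n{\left(f,V \right)} = V + f$
$c{\left(p,T \right)} = \left(-1 + T\right) \left(-25 + p\right)$ ($c{\left(p,T \right)} = \left(p - 25\right) \left(T - 1\right) = \left(-25 + p\right) \left(-1 + T\right) = \left(-1 + T\right) \left(-25 + p\right)$)
$l{\left(q \right)} = 2 q \left(52 + q\right)$ ($l{\left(q \right)} = \left(\left(25 - -1 - -25 - -1\right) + q\right) \left(q + q\right) = \left(\left(25 + 1 + 25 + 1\right) + q\right) 2 q = \left(52 + q\right) 2 q = 2 q \left(52 + q\right)$)
$320 \left(l{\left(-17 \right)} - 412\right) = 320 \left(2 \left(-17\right) \left(52 - 17\right) - 412\right) = 320 \left(2 \left(-17\right) 35 - 412\right) = 320 \left(-1190 - 412\right) = 320 \left(-1602\right) = -512640$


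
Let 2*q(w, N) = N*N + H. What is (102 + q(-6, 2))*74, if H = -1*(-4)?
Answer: 7844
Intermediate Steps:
H = 4
q(w, N) = 2 + N**2/2 (q(w, N) = (N*N + 4)/2 = (N**2 + 4)/2 = (4 + N**2)/2 = 2 + N**2/2)
(102 + q(-6, 2))*74 = (102 + (2 + (1/2)*2**2))*74 = (102 + (2 + (1/2)*4))*74 = (102 + (2 + 2))*74 = (102 + 4)*74 = 106*74 = 7844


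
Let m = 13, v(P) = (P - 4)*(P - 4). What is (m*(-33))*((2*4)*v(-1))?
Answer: -85800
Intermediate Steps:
v(P) = (-4 + P)**2 (v(P) = (-4 + P)*(-4 + P) = (-4 + P)**2)
(m*(-33))*((2*4)*v(-1)) = (13*(-33))*((2*4)*(-4 - 1)**2) = -3432*(-5)**2 = -3432*25 = -429*200 = -85800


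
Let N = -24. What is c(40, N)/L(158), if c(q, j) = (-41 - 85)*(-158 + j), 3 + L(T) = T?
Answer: 22932/155 ≈ 147.95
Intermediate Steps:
L(T) = -3 + T
c(q, j) = 19908 - 126*j (c(q, j) = -126*(-158 + j) = 19908 - 126*j)
c(40, N)/L(158) = (19908 - 126*(-24))/(-3 + 158) = (19908 + 3024)/155 = 22932*(1/155) = 22932/155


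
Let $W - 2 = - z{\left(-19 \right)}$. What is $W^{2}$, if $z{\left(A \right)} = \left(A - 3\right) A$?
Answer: $173056$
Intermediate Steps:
$z{\left(A \right)} = A \left(-3 + A\right)$ ($z{\left(A \right)} = \left(-3 + A\right) A = A \left(-3 + A\right)$)
$W = -416$ ($W = 2 - - 19 \left(-3 - 19\right) = 2 - \left(-19\right) \left(-22\right) = 2 - 418 = -416$)
$W^{2} = \left(-416\right)^{2} = 173056$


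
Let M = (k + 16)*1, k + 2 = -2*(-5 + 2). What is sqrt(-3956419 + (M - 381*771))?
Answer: 5*I*sqrt(170006) ≈ 2061.6*I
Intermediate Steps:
k = 4 (k = -2 - 2*(-5 + 2) = -2 - 2*(-3) = -2 + 6 = 4)
M = 20 (M = (4 + 16)*1 = 20*1 = 20)
sqrt(-3956419 + (M - 381*771)) = sqrt(-3956419 + (20 - 381*771)) = sqrt(-3956419 + (20 - 293751)) = sqrt(-3956419 - 293731) = sqrt(-4250150) = 5*I*sqrt(170006)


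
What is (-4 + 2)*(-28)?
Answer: 56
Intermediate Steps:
(-4 + 2)*(-28) = -2*(-28) = 56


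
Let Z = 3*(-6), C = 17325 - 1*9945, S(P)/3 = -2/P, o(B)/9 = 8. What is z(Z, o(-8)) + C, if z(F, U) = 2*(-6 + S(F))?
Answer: 22106/3 ≈ 7368.7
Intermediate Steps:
o(B) = 72 (o(B) = 9*8 = 72)
S(P) = -6/P (S(P) = 3*(-2/P) = -6/P)
C = 7380 (C = 17325 - 9945 = 7380)
Z = -18
z(F, U) = -12 - 12/F (z(F, U) = 2*(-6 - 6/F) = -12 - 12/F)
z(Z, o(-8)) + C = (-12 - 12/(-18)) + 7380 = (-12 - 12*(-1/18)) + 7380 = (-12 + 2/3) + 7380 = -34/3 + 7380 = 22106/3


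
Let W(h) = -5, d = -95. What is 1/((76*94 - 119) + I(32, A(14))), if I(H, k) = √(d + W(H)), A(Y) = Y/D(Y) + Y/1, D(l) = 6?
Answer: 281/1974029 - 2*I/9870145 ≈ 0.00014235 - 2.0263e-7*I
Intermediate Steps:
A(Y) = 7*Y/6 (A(Y) = Y/6 + Y/1 = Y*(⅙) + Y*1 = Y/6 + Y = 7*Y/6)
I(H, k) = 10*I (I(H, k) = √(-95 - 5) = √(-100) = 10*I)
1/((76*94 - 119) + I(32, A(14))) = 1/((76*94 - 119) + 10*I) = 1/((7144 - 119) + 10*I) = 1/(7025 + 10*I) = (7025 - 10*I)/49350725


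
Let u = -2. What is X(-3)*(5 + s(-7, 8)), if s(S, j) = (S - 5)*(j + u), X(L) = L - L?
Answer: 0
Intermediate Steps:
X(L) = 0
s(S, j) = (-5 + S)*(-2 + j) (s(S, j) = (S - 5)*(j - 2) = (-5 + S)*(-2 + j))
X(-3)*(5 + s(-7, 8)) = 0*(5 + (10 - 5*8 - 2*(-7) - 7*8)) = 0*(5 + (10 - 40 + 14 - 56)) = 0*(5 - 72) = 0*(-67) = 0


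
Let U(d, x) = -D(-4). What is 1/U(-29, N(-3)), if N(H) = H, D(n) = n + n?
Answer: ⅛ ≈ 0.12500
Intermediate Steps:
D(n) = 2*n
U(d, x) = 8 (U(d, x) = -2*(-4) = -1*(-8) = 8)
1/U(-29, N(-3)) = 1/8 = ⅛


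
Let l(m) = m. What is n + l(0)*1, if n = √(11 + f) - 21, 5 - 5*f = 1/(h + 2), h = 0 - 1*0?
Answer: -21 + √1190/10 ≈ -17.550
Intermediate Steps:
h = 0 (h = 0 + 0 = 0)
f = 9/10 (f = 1 - 1/(5*(0 + 2)) = 1 - ⅕/2 = 1 - ⅕*½ = 1 - ⅒ = 9/10 ≈ 0.90000)
n = -21 + √1190/10 (n = √(11 + 9/10) - 21 = √(119/10) - 21 = √1190/10 - 21 = -21 + √1190/10 ≈ -17.550)
n + l(0)*1 = (-21 + √1190/10) + 0*1 = (-21 + √1190/10) + 0 = -21 + √1190/10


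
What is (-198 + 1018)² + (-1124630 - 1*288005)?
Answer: -740235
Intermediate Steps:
(-198 + 1018)² + (-1124630 - 1*288005) = 820² + (-1124630 - 288005) = 672400 - 1412635 = -740235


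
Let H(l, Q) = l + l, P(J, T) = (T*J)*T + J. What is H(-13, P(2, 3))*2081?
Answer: -54106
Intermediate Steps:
P(J, T) = J + J*T² (P(J, T) = (J*T)*T + J = J*T² + J = J + J*T²)
H(l, Q) = 2*l
H(-13, P(2, 3))*2081 = (2*(-13))*2081 = -26*2081 = -54106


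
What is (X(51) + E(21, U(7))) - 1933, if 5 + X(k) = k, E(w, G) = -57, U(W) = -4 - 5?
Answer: -1944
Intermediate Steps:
U(W) = -9
X(k) = -5 + k
(X(51) + E(21, U(7))) - 1933 = ((-5 + 51) - 57) - 1933 = (46 - 57) - 1933 = -11 - 1933 = -1944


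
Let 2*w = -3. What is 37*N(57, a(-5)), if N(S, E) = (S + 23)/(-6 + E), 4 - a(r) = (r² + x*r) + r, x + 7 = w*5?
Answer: -5920/189 ≈ -31.323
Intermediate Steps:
w = -3/2 (w = (½)*(-3) = -3/2 ≈ -1.5000)
x = -29/2 (x = -7 - 3/2*5 = -7 - 15/2 = -29/2 ≈ -14.500)
a(r) = 4 - r² + 27*r/2 (a(r) = 4 - ((r² - 29*r/2) + r) = 4 - (r² - 27*r/2) = 4 + (-r² + 27*r/2) = 4 - r² + 27*r/2)
N(S, E) = (23 + S)/(-6 + E)
37*N(57, a(-5)) = 37*((23 + 57)/(-6 + (4 - 1*(-5)² + (27/2)*(-5)))) = 37*(80/(-6 + (4 - 1*25 - 135/2))) = 37*(80/(-6 + (4 - 25 - 135/2))) = 37*(80/(-6 - 177/2)) = 37*(80/(-189/2)) = 37*(-2/189*80) = 37*(-160/189) = -5920/189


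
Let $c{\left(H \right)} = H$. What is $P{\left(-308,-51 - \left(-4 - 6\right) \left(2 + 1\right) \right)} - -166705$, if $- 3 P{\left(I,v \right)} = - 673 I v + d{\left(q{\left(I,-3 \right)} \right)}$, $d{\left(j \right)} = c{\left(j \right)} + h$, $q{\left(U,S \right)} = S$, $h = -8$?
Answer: $\frac{4853090}{3} \approx 1.6177 \cdot 10^{6}$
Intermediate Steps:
$d{\left(j \right)} = -8 + j$ ($d{\left(j \right)} = j - 8 = -8 + j$)
$P{\left(I,v \right)} = \frac{11}{3} + \frac{673 I v}{3}$ ($P{\left(I,v \right)} = - \frac{- 673 I v - 11}{3} = - \frac{-11 - 673 I v}{3} = \frac{11}{3} + \frac{673 I v}{3}$)
$P{\left(-308,-51 - \left(-4 - 6\right) \left(2 + 1\right) \right)} - -166705 = \left(\frac{11}{3} + \frac{673}{3} \left(-308\right) \left(-51 - \left(-4 - 6\right) \left(2 + 1\right)\right)\right) - -166705 = \left(\frac{11}{3} + \frac{673}{3} \left(-308\right) \left(-51 - \left(-4 - 6\right) 3\right)\right) + 166705 = \left(\frac{11}{3} + \frac{673}{3} \left(-308\right) \left(-51 - \left(-10\right) 3\right)\right) + 166705 = \left(\frac{11}{3} + \frac{673}{3} \left(-308\right) \left(-51 - -30\right)\right) + 166705 = \left(\frac{11}{3} + \frac{673}{3} \left(-308\right) \left(-51 + 30\right)\right) + 166705 = \left(\frac{11}{3} + \frac{673}{3} \left(-308\right) \left(-21\right)\right) + 166705 = \left(\frac{11}{3} + 1450988\right) + 166705 = \frac{4352975}{3} + 166705 = \frac{4853090}{3}$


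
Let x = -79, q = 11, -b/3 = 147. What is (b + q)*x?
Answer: 33970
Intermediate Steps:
b = -441 (b = -3*147 = -441)
(b + q)*x = (-441 + 11)*(-79) = -430*(-79) = 33970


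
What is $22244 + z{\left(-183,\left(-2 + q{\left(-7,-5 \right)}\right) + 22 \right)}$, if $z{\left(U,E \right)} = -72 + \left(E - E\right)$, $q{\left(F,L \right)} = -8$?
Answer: $22172$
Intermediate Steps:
$z{\left(U,E \right)} = -72$ ($z{\left(U,E \right)} = -72 + 0 = -72$)
$22244 + z{\left(-183,\left(-2 + q{\left(-7,-5 \right)}\right) + 22 \right)} = 22244 - 72 = 22172$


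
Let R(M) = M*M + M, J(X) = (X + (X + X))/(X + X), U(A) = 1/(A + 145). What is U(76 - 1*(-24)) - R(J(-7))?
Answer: -3671/980 ≈ -3.7459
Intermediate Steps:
U(A) = 1/(145 + A)
J(X) = 3/2 (J(X) = (X + 2*X)/((2*X)) = (3*X)*(1/(2*X)) = 3/2)
R(M) = M + M² (R(M) = M² + M = M + M²)
U(76 - 1*(-24)) - R(J(-7)) = 1/(145 + (76 - 1*(-24))) - 3*(1 + 3/2)/2 = 1/(145 + (76 + 24)) - 3*5/(2*2) = 1/(145 + 100) - 1*15/4 = 1/245 - 15/4 = -3671/980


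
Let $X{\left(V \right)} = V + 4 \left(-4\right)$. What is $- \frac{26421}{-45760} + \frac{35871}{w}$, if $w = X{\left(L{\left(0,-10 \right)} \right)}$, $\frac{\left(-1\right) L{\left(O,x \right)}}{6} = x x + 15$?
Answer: $- \frac{811401867}{16153280} \approx -50.231$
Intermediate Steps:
$L{\left(O,x \right)} = -90 - 6 x^{2}$ ($L{\left(O,x \right)} = - 6 \left(x x + 15\right) = - 6 \left(x^{2} + 15\right) = - 6 \left(15 + x^{2}\right) = -90 - 6 x^{2}$)
$X{\left(V \right)} = -16 + V$ ($X{\left(V \right)} = V - 16 = -16 + V$)
$w = -706$ ($w = -16 - \left(90 + 6 \left(-10\right)^{2}\right) = -16 - 690 = -706$)
$- \frac{26421}{-45760} + \frac{35871}{w} = - \frac{26421}{-45760} + \frac{35871}{-706} = \left(-26421\right) \left(- \frac{1}{45760}\right) + 35871 \left(- \frac{1}{706}\right) = \frac{26421}{45760} - \frac{35871}{706} = - \frac{811401867}{16153280}$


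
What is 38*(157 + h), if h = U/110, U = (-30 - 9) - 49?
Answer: 29678/5 ≈ 5935.6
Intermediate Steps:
U = -88 (U = -39 - 49 = -88)
h = -⅘ (h = -88/110 = -88*1/110 = -⅘ ≈ -0.80000)
38*(157 + h) = 38*(157 - ⅘) = 38*(781/5) = 29678/5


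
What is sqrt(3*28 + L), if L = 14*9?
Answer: sqrt(210) ≈ 14.491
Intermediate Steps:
L = 126
sqrt(3*28 + L) = sqrt(3*28 + 126) = sqrt(84 + 126) = sqrt(210)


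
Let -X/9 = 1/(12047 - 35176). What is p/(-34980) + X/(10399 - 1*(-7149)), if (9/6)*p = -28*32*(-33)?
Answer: -181828718861/322664815140 ≈ -0.56352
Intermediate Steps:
X = 9/23129 (X = -9/(12047 - 35176) = -9/(-23129) = -9*(-1/23129) = 9/23129 ≈ 0.00038912)
p = 19712 (p = 2*(-28*32*(-33))/3 = 2*(-896*(-33))/3 = (2/3)*29568 = 19712)
p/(-34980) + X/(10399 - 1*(-7149)) = 19712/(-34980) + 9/(23129*(10399 - 1*(-7149))) = 19712*(-1/34980) + 9/(23129*(10399 + 7149)) = -448/795 + (9/23129)/17548 = -448/795 + (9/23129)*(1/17548) = -448/795 + 9/405867692 = -181828718861/322664815140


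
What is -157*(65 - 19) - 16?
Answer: -7238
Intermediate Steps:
-157*(65 - 19) - 16 = -157*46 - 16 = -7222 - 16 = -7238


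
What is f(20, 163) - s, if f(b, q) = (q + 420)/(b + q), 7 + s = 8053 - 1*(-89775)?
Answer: -17900660/183 ≈ -97818.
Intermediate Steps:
s = 97821 (s = -7 + (8053 - 1*(-89775)) = -7 + (8053 + 89775) = -7 + 97828 = 97821)
f(b, q) = (420 + q)/(b + q)
f(20, 163) - s = (420 + 163)/(20 + 163) - 1*97821 = 583/183 - 97821 = -17900660/183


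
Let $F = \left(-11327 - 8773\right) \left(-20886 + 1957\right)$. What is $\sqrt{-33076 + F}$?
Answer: $4 \sqrt{23777489} \approx 19505.0$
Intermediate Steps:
$F = 380472900$ ($F = \left(-20100\right) \left(-18929\right) = 380472900$)
$\sqrt{-33076 + F} = \sqrt{-33076 + 380472900} = \sqrt{380439824} = 4 \sqrt{23777489}$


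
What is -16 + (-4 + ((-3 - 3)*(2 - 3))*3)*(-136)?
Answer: -1920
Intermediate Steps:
-16 + (-4 + ((-3 - 3)*(2 - 3))*3)*(-136) = -16 + (-4 - 6*(-1)*3)*(-136) = -16 + (-4 + 6*3)*(-136) = -16 + (-4 + 18)*(-136) = -16 + 14*(-136) = -16 - 1904 = -1920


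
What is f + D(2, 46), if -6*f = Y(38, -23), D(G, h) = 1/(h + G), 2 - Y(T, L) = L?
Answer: -199/48 ≈ -4.1458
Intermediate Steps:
Y(T, L) = 2 - L
D(G, h) = 1/(G + h)
f = -25/6 (f = -(2 - 1*(-23))/6 = -(2 + 23)/6 = -⅙*25 = -25/6 ≈ -4.1667)
f + D(2, 46) = -25/6 + 1/(2 + 46) = -25/6 + 1/48 = -199/48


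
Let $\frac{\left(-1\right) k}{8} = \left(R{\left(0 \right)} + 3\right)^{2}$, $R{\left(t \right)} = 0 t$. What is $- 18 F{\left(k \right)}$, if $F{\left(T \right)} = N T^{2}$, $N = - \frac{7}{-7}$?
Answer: $-93312$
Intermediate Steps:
$R{\left(t \right)} = 0$
$k = -72$ ($k = - 8 \left(0 + 3\right)^{2} = - 8 \cdot 3^{2} = \left(-8\right) 9 = -72$)
$N = 1$ ($N = \left(-7\right) \left(- \frac{1}{7}\right) = 1$)
$F{\left(T \right)} = T^{2}$ ($F{\left(T \right)} = 1 T^{2} = T^{2}$)
$- 18 F{\left(k \right)} = - 18 \left(-72\right)^{2} = \left(-18\right) 5184 = -93312$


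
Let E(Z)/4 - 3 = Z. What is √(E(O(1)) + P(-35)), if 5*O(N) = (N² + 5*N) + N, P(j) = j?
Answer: I*√435/5 ≈ 4.1713*I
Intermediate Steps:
O(N) = N²/5 + 6*N/5 (O(N) = ((N² + 5*N) + N)/5 = (N² + 6*N)/5 = N²/5 + 6*N/5)
E(Z) = 12 + 4*Z
√(E(O(1)) + P(-35)) = √((12 + 4*((⅕)*1*(6 + 1))) - 35) = √((12 + 4*((⅕)*1*7)) - 35) = √((12 + 4*(7/5)) - 35) = √((12 + 28/5) - 35) = √(88/5 - 35) = √(-87/5) = I*√435/5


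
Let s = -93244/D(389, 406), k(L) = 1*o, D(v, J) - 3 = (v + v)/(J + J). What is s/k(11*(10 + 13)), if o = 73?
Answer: -37857064/117311 ≈ -322.71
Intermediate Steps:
D(v, J) = 3 + v/J (D(v, J) = 3 + (v + v)/(J + J) = 3 + (2*v)/((2*J)) = 3 + (2*v)*(1/(2*J)) = 3 + v/J)
k(L) = 73 (k(L) = 1*73 = 73)
s = -37857064/1607 (s = -93244/(3 + 389/406) = -93244/1607/406 = -93244*406/1607 = -37857064/1607 ≈ -23558.)
s/k(11*(10 + 13)) = -37857064/1607/73 = -37857064/1607*1/73 = -37857064/117311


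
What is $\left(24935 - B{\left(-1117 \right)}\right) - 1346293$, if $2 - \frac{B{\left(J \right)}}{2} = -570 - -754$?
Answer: $-1320994$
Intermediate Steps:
$B{\left(J \right)} = -364$ ($B{\left(J \right)} = 4 - 2 \left(-570 - -754\right) = 4 - 2 \left(-570 + 754\right) = 4 - 368 = -364$)
$\left(24935 - B{\left(-1117 \right)}\right) - 1346293 = \left(24935 - -364\right) - 1346293 = \left(24935 + 364\right) - 1346293 = 25299 - 1346293 = -1320994$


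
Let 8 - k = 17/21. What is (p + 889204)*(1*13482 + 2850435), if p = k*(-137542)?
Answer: -285785913366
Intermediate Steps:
k = 151/21 (k = 8 - 17/21 = 151/21 ≈ 7.1905)
p = -20768842/21 (p = (151/21)*(-137542) = -20768842/21 ≈ -9.8899e+5)
(p + 889204)*(1*13482 + 2850435) = (-20768842/21 + 889204)*(1*13482 + 2850435) = -2095558*(13482 + 2850435)/21 = -2095558/21*2863917 = -285785913366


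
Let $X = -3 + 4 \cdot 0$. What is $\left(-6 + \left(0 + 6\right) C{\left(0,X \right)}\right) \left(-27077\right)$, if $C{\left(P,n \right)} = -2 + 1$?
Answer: $324924$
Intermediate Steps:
$X = -3$ ($X = -3 + 0 = -3$)
$C{\left(P,n \right)} = -1$
$\left(-6 + \left(0 + 6\right) C{\left(0,X \right)}\right) \left(-27077\right) = \left(-6 + \left(0 + 6\right) \left(-1\right)\right) \left(-27077\right) = \left(-6 + 6 \left(-1\right)\right) \left(-27077\right) = \left(-6 - 6\right) \left(-27077\right) = \left(-12\right) \left(-27077\right) = 324924$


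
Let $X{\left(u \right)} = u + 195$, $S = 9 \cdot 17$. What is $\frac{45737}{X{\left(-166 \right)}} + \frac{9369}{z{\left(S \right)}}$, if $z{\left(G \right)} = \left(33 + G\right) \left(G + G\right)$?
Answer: $\frac{96423659}{61132} \approx 1577.3$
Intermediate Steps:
$S = 153$
$X{\left(u \right)} = 195 + u$
$z{\left(G \right)} = 2 G \left(33 + G\right)$ ($z{\left(G \right)} = \left(33 + G\right) 2 G = 2 G \left(33 + G\right)$)
$\frac{45737}{X{\left(-166 \right)}} + \frac{9369}{z{\left(S \right)}} = \frac{45737}{195 - 166} + \frac{9369}{2 \cdot 153 \left(33 + 153\right)} = \frac{45737}{29} + \frac{9369}{2 \cdot 153 \cdot 186} = 45737 \cdot \frac{1}{29} + \frac{9369}{56916} = \frac{45737}{29} + 9369 \cdot \frac{1}{56916} = \frac{45737}{29} + \frac{347}{2108} = \frac{96423659}{61132}$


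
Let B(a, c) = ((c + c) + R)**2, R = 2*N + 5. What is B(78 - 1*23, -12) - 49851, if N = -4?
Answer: -49122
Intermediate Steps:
R = -3 (R = 2*(-4) + 5 = -8 + 5 = -3)
B(a, c) = (-3 + 2*c)**2 (B(a, c) = ((c + c) - 3)**2 = (2*c - 3)**2 = (-3 + 2*c)**2)
B(78 - 1*23, -12) - 49851 = (-3 + 2*(-12))**2 - 49851 = (-3 - 24)**2 - 49851 = (-27)**2 - 49851 = 729 - 49851 = -49122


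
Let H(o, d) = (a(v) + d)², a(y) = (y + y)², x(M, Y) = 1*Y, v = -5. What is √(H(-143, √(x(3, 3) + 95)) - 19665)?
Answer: √(-9567 + 1400*√2) ≈ 87.104*I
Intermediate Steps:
x(M, Y) = Y
a(y) = 4*y² (a(y) = (2*y)² = 4*y²)
H(o, d) = (100 + d)² (H(o, d) = (4*(-5)² + d)² = (4*25 + d)² = (100 + d)²)
√(H(-143, √(x(3, 3) + 95)) - 19665) = √((100 + √(3 + 95))² - 19665) = √((100 + √98)² - 19665) = √((100 + 7*√2)² - 19665) = √(-19665 + (100 + 7*√2)²)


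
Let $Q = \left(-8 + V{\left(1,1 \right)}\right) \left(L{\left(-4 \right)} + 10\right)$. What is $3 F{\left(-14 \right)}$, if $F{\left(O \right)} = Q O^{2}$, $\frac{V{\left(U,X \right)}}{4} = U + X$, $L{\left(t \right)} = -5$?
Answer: $0$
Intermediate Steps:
$V{\left(U,X \right)} = 4 U + 4 X$ ($V{\left(U,X \right)} = 4 \left(U + X\right) = 4 U + 4 X$)
$Q = 0$ ($Q = \left(-8 + \left(4 \cdot 1 + 4 \cdot 1\right)\right) \left(-5 + 10\right) = \left(-8 + \left(4 + 4\right)\right) 5 = \left(-8 + 8\right) 5 = 0 \cdot 5 = 0$)
$F{\left(O \right)} = 0$ ($F{\left(O \right)} = 0 O^{2} = 0$)
$3 F{\left(-14 \right)} = 3 \cdot 0 = 0$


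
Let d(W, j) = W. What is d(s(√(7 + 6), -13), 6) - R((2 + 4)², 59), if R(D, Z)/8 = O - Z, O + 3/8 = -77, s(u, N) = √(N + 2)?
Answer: 1091 + I*√11 ≈ 1091.0 + 3.3166*I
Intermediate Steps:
s(u, N) = √(2 + N)
O = -619/8 (O = -3/8 - 77 = -619/8 ≈ -77.375)
R(D, Z) = -619 - 8*Z (R(D, Z) = 8*(-619/8 - Z) = -619 - 8*Z)
d(s(√(7 + 6), -13), 6) - R((2 + 4)², 59) = √(2 - 13) - (-619 - 8*59) = √(-11) - (-619 - 472) = I*√11 - 1*(-1091) = I*√11 + 1091 = 1091 + I*√11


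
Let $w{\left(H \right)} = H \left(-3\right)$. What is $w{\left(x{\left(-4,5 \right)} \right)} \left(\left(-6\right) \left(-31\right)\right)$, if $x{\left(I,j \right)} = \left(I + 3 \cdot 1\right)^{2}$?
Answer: $-558$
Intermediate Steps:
$x{\left(I,j \right)} = \left(3 + I\right)^{2}$ ($x{\left(I,j \right)} = \left(I + 3\right)^{2} = \left(3 + I\right)^{2}$)
$w{\left(H \right)} = - 3 H$
$w{\left(x{\left(-4,5 \right)} \right)} \left(\left(-6\right) \left(-31\right)\right) = - 3 \left(3 - 4\right)^{2} \left(\left(-6\right) \left(-31\right)\right) = - 3 \left(-1\right)^{2} \cdot 186 = \left(-3\right) 1 \cdot 186 = \left(-3\right) 186 = -558$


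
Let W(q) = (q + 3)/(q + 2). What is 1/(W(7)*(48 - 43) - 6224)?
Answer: -9/55966 ≈ -0.00016081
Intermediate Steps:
W(q) = (3 + q)/(2 + q)
1/(W(7)*(48 - 43) - 6224) = 1/(((3 + 7)/(2 + 7))*(48 - 43) - 6224) = 1/((10/9)*5 - 6224) = 1/(50/9 - 6224) = 1/(-55966/9) = -9/55966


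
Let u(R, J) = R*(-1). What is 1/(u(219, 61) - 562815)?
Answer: -1/563034 ≈ -1.7761e-6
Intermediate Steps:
u(R, J) = -R
1/(u(219, 61) - 562815) = 1/(-1*219 - 562815) = 1/(-219 - 562815) = 1/(-563034) = -1/563034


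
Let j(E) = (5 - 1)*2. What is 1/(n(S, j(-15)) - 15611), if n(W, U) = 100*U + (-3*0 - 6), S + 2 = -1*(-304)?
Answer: -1/14817 ≈ -6.7490e-5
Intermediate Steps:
j(E) = 8 (j(E) = 4*2 = 8)
S = 302 (S = -2 - 1*(-304) = -2 + 304 = 302)
n(W, U) = -6 + 100*U (n(W, U) = 100*U + (0 - 6) = 100*U - 6 = -6 + 100*U)
1/(n(S, j(-15)) - 15611) = 1/((-6 + 100*8) - 15611) = 1/((-6 + 800) - 15611) = 1/(794 - 15611) = 1/(-14817) = -1/14817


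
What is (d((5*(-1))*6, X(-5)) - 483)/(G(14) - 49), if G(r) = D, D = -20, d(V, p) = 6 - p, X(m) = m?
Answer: 472/69 ≈ 6.8406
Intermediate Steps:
G(r) = -20
(d((5*(-1))*6, X(-5)) - 483)/(G(14) - 49) = ((6 - 1*(-5)) - 483)/(-20 - 49) = ((6 + 5) - 483)/(-69) = (11 - 483)*(-1/69) = -472*(-1/69) = 472/69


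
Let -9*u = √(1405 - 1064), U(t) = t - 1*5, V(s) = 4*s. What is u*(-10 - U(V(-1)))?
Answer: √341/9 ≈ 2.0518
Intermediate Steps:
U(t) = -5 + t (U(t) = t - 5 = -5 + t)
u = -√341/9 (u = -√(1405 - 1064)/9 = -√341/9 ≈ -2.0518)
u*(-10 - U(V(-1))) = (-√341/9)*(-10 - (-5 + 4*(-1))) = (-√341/9)*(-10 - (-5 - 4)) = (-√341/9)*(-10 - 1*(-9)) = (-√341/9)*(-10 + 9) = -√341/9*(-1) = √341/9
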